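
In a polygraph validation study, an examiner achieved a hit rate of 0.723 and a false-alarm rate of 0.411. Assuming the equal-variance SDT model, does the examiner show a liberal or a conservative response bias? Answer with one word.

z(H) = 0.592, z(FA) = -0.225
c = −½·(z(H) + z(FA)) = -0.1835
c < 0 → liberal criterion (biased toward responding “yes”).

liberal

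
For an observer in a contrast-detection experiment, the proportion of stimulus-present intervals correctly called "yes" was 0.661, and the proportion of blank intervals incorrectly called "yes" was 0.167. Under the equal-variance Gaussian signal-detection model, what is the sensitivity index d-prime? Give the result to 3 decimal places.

d-prime = 1.381

Φ⁻¹(0.661) = 0.4152, Φ⁻¹(0.167) = -0.9661
d' = z(H) − z(FA) = 0.4152 − (-0.9661) = 1.3813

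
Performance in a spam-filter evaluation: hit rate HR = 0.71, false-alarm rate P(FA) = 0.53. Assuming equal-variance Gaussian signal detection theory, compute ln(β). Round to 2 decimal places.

z(H) = z(0.71) = 0.553
z(FA) = z(0.53) = 0.075
ln β = −½·[z(H)² − z(FA)²] = −0.5 × (0.306 − 0.006) = -0.150

ln β = -0.15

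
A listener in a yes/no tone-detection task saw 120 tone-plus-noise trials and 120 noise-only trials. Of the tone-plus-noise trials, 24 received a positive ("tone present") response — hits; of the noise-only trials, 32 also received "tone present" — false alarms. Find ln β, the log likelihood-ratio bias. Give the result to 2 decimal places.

H = 24/120 = 0.2000
FA = 32/120 = 0.2667
z(H) = z(0.2000) = -0.842
z(FA) = z(0.2667) = -0.623
ln β = −½·[z(H)² − z(FA)²] = −0.5 × (0.709 − 0.388) = -0.1605

ln β = -0.16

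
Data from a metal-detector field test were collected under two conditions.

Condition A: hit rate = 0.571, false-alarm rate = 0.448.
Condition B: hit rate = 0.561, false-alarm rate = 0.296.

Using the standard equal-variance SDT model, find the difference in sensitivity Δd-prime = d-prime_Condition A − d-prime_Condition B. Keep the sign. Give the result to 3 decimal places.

Condition A: z(0.571) = 0.1789, z(0.448) = -0.1307, d' = 0.3096
Condition B: z(0.561) = 0.1535, z(0.296) = -0.5359, d' = 0.6894
Δd' = d'_Condition A − d'_Condition B = 0.3096 − 0.6894 = -0.3798
Condition B has the higher sensitivity.

Δd-prime = -0.380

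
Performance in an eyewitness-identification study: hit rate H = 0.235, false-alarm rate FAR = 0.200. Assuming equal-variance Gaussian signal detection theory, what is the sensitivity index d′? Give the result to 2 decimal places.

z(H) = z(0.235) = -0.722
z(FA) = z(0.200) = -0.842
d' = z(H) − z(FA) = -0.722 − (-0.842) = 0.120

d′ = 0.12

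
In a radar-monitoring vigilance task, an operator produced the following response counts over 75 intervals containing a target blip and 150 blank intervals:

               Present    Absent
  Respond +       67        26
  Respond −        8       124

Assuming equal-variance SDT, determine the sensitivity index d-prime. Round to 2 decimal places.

H = 67/75 = 0.8933
FA = 26/150 = 0.1733
z(H) = z(0.8933) = 1.244
z(FA) = z(0.1733) = -0.941
d' = z(H) − z(FA) = 1.244 − (-0.941) = 2.185

d-prime = 2.19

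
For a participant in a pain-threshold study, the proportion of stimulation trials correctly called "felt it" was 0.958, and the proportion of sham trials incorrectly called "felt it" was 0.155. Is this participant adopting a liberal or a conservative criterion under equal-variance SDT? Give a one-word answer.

z(H) = 1.728, z(FA) = -1.015
c = −½·(z(H) + z(FA)) = -0.3565
c < 0 → liberal criterion (biased toward responding “yes”).

liberal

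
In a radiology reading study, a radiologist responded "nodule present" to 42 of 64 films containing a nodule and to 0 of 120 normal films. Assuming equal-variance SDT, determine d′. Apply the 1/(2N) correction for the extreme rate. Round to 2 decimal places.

The false-alarm rate is 0/120 = 0, so apply the 1/(2N) correction: FA → 1/(2·120) = 0.00417.
z(H) = z(0.65625) = 0.402
z(FA) = z(0.00417) = -2.638
d' = 0.402 − (-2.638) = 3.040

d′ = 3.04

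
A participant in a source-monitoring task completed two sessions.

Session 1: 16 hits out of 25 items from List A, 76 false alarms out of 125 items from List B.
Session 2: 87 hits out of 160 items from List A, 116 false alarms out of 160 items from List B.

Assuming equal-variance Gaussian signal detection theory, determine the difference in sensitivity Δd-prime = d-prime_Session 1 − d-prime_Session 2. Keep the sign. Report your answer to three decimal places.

Δd-prime = 0.572

Session 1: z(0.6400) = 0.3585, z(0.6080) = 0.2741, d' = 0.0844
Session 2: z(0.5437) = 0.1098, z(0.7250) = 0.5978, d' = -0.4880
Δd' = d'_Session 1 − d'_Session 2 = 0.0844 − (-0.4880) = 0.5724
Session 1 has the higher sensitivity.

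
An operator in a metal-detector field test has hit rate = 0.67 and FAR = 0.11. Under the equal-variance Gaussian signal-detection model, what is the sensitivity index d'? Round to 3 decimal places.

z(H) = z(0.67) = 0.4399
z(FA) = z(0.11) = -1.2265
d' = z(H) − z(FA) = 0.4399 − (-1.2265) = 1.6664

d' = 1.666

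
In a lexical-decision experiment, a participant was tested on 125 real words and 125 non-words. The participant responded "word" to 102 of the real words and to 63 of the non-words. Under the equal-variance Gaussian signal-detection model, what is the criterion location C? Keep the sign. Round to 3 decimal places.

C = -0.455

H = 102/125 = 0.8160
FA = 63/125 = 0.5040
Φ⁻¹(H) = Φ⁻¹(0.8160) = 0.9002
Φ⁻¹(FA) = Φ⁻¹(0.5040) = 0.0100
c = −½·[z(H) + z(FA)] = −0.5 × (0.9002 + 0.0100) = -0.4551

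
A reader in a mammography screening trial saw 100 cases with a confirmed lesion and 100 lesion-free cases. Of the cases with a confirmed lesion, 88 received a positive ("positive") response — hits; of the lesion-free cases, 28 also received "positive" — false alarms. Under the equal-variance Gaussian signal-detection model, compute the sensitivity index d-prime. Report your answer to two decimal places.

H = 88/100 = 0.8800
FA = 28/100 = 0.2800
z(H) = z(0.8800) = 1.175
z(FA) = z(0.2800) = -0.583
d' = z(H) − z(FA) = 1.175 − (-0.583) = 1.758

d-prime = 1.76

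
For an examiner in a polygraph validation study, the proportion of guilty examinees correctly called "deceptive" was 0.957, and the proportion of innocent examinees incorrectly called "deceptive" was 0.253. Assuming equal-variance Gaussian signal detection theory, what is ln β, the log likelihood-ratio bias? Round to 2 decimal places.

ln β = -1.25

Φ⁻¹(H) = 1.717
Φ⁻¹(FA) = -0.665
ln β = −½·[z(H)² − z(FA)²] = −0.5 × (2.948 − 0.442) = -1.253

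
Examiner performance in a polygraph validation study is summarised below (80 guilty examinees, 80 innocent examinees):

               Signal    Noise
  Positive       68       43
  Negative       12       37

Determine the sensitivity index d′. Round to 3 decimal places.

H = 68/80 = 0.8500
FA = 43/80 = 0.5375
z(H) = z(0.8500) = 1.0364
z(FA) = z(0.5375) = 0.0941
d' = z(H) − z(FA) = 1.0364 − 0.0941 = 0.9423

d′ = 0.942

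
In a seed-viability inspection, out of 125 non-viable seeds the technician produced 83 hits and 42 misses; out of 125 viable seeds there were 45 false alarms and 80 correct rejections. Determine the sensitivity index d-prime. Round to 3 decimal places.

d-prime = 0.782

H = 83/125 = 0.6640
FA = 45/125 = 0.3600
z(H) = z(0.6640) = 0.4234
z(FA) = z(0.3600) = -0.3585
d' = z(H) − z(FA) = 0.4234 − (-0.3585) = 0.7819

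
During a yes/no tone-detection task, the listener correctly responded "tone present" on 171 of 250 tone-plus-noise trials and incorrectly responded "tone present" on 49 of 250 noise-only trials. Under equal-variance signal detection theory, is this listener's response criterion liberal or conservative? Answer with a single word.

z(H) = 0.479, z(FA) = -0.856
c = −½·(z(H) + z(FA)) = 0.1885
c > 0 → conservative criterion (biased toward responding “no”).

conservative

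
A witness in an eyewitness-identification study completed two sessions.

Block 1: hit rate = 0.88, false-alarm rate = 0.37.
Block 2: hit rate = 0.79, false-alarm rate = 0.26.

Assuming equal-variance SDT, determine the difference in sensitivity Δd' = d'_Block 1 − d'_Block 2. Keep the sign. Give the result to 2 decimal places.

Δd' = 0.06

Block 1: z(0.88) = 1.175, z(0.37) = -0.332, d' = 1.507
Block 2: z(0.79) = 0.806, z(0.26) = -0.643, d' = 1.449
Δd' = d'_Block 1 − d'_Block 2 = 1.507 − 1.449 = 0.058
Block 1 has the higher sensitivity.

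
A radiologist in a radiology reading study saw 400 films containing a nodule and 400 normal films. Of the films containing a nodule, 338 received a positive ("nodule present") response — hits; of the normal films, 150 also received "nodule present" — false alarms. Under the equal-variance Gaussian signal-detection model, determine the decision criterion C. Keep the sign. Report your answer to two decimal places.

C = -0.35

H = 338/400 = 0.8450
FA = 150/400 = 0.3750
z(H) = 1.015
z(FA) = -0.319
c = −½·[z(H) + z(FA)] = −0.5 × (1.015 + (-0.319)) = -0.348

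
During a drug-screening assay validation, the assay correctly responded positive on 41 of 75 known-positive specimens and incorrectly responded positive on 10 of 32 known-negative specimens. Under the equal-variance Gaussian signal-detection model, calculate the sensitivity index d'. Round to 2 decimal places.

d' = 0.61

H = 41/75 = 0.5467
FA = 10/32 = 0.3125
Φ⁻¹(H) = Φ⁻¹(0.5467) = 0.1173
Φ⁻¹(FA) = Φ⁻¹(0.3125) = -0.4888
d' = z(H) − z(FA) = 0.1173 − (-0.4888) = 0.6061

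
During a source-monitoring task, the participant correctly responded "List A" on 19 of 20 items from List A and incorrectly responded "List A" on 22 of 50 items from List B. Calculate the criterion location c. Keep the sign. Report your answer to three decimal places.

c = -0.747

H = 19/20 = 0.9500
FA = 22/50 = 0.4400
z(H) = 1.6449
z(FA) = -0.1510
c = −½·[z(H) + z(FA)] = −0.5 × (1.6449 + (-0.1510)) = -0.74695
c < 0: the participant has a liberal response bias.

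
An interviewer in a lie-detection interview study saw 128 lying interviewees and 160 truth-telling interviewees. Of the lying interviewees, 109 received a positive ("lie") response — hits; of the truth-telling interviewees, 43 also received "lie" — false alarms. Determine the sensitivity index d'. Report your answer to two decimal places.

d' = 1.66

H = 109/128 = 0.8516
FA = 43/160 = 0.2687
z(H) = z(0.8516) = 1.0433
z(FA) = z(0.2687) = -0.6167
d' = z(H) − z(FA) = 1.0433 − (-0.6167) = 1.6600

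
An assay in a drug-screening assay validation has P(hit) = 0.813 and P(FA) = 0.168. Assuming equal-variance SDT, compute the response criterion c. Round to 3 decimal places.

Φ⁻¹(0.813) = 0.8890, Φ⁻¹(0.168) = -0.9621
c = −½·[z(H) + z(FA)] = −0.5 × (0.8890 + (-0.9621)) = 0.03655
c > 0: the assay has a conservative response bias.

c = 0.037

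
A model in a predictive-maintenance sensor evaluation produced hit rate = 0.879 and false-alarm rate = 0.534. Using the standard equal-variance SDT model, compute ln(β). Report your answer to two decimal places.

ln β = -0.68

z(H) = z(0.879) = 1.170
z(FA) = z(0.534) = 0.085
ln β = −½·[z(H)² − z(FA)²] = −0.5 × (1.369 − 0.007) = -0.681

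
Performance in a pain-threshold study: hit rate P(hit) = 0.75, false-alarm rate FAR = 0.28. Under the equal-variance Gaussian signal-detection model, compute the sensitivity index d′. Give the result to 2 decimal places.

d′ = 1.26

z(0.75) = 0.6745, z(0.28) = -0.5828
d' = z(H) − z(FA) = 0.6745 − (-0.5828) = 1.2573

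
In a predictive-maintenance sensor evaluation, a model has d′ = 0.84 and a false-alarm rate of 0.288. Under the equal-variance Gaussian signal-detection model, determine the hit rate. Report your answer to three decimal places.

z(false-alarm rate) = z(0.288) = -0.5592
z(H) = z(FA) + d' = -0.5592 + 0.84 = 0.2808
hit rate = Φ(0.2808) = 0.6106

hit rate = 0.611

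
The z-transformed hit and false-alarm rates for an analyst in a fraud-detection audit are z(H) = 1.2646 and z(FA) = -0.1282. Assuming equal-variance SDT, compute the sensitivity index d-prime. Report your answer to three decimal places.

d-prime = 1.393

d' = z(H) − z(FA) = 1.2646 − (-0.1282) = 1.3928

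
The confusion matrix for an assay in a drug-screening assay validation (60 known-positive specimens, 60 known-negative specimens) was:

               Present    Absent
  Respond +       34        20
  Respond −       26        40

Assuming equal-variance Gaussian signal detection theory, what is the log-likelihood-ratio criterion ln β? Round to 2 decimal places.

H = 34/60 = 0.5667
FA = 20/60 = 0.3333
z(H) = 0.168
z(FA) = -0.431
ln β = −½·[z(H)² − z(FA)²] = −0.5 × (0.028 − 0.186) = 0.079

ln β = 0.08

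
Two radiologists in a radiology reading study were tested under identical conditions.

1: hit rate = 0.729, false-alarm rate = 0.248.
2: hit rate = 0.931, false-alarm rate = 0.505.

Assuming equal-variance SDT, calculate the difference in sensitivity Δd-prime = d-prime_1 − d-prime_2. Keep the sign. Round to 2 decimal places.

Δd-prime = -0.18

1: z(0.729) = 0.610, z(0.248) = -0.681, d' = 1.291
2: z(0.931) = 1.483, z(0.505) = 0.013, d' = 1.470
Δd' = d'_1 − d'_2 = 1.291 − 1.470 = -0.179
2 has the higher sensitivity.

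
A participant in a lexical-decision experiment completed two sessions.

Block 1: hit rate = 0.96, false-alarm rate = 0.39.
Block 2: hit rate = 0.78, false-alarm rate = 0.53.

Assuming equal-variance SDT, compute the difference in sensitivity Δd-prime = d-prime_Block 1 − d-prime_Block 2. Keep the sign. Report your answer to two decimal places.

Δd-prime = 1.33

Block 1: z(0.96) = 1.751, z(0.39) = -0.279, d' = 2.030
Block 2: z(0.78) = 0.772, z(0.53) = 0.075, d' = 0.697
Δd' = d'_Block 1 − d'_Block 2 = 2.030 − 0.697 = 1.333
Block 1 has the higher sensitivity.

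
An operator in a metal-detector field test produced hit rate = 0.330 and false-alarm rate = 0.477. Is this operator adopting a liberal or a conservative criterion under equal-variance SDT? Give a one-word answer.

z(H) = -0.440, z(FA) = -0.058
c = −½·(z(H) + z(FA)) = 0.249
c > 0 → conservative criterion (biased toward responding “no”).

conservative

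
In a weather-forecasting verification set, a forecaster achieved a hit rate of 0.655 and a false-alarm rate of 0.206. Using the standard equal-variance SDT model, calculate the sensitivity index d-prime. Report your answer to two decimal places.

d-prime = 1.22

Φ⁻¹(H) = Φ⁻¹(0.655) = 0.3989
Φ⁻¹(FA) = Φ⁻¹(0.206) = -0.8204
d' = z(H) − z(FA) = 0.3989 − (-0.8204) = 1.2193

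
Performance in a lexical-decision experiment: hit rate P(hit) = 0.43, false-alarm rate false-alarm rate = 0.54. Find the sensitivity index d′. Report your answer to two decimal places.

d′ = -0.28

z(H) = z(0.43) = -0.1764
z(FA) = z(0.54) = 0.1004
d' = z(H) − z(FA) = -0.1764 − 0.1004 = -0.2768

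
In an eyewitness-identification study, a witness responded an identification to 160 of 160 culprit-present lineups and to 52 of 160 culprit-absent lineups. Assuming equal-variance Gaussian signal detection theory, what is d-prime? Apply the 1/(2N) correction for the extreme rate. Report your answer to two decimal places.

The hit rate is 160/160 = 1, so apply the 1/(2N) correction: H → 1 − 1/(2·160) = 0.99687.
z(H) = z(0.99687) = 2.734
z(FA) = z(0.32500) = -0.454
d' = 2.734 − (-0.454) = 3.188

d-prime = 3.19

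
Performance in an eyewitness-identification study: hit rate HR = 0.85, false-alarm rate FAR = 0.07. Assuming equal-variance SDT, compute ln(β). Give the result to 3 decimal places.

ln β = 0.552

z(0.85) = 1.0364, z(0.07) = -1.4758
ln β = −½·[z(H)² − z(FA)²] = −0.5 × (1.0741 − 2.1780) = 0.55195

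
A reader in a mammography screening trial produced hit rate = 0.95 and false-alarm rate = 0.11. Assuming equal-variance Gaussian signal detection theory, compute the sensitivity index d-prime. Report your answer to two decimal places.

Φ⁻¹(0.95) = 1.6449, Φ⁻¹(0.11) = -1.2265
d' = z(H) − z(FA) = 1.6449 − (-1.2265) = 2.8714

d-prime = 2.87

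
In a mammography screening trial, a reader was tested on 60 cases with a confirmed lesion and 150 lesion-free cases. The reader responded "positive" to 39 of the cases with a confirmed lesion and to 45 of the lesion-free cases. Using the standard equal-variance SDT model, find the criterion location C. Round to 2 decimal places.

H = 39/60 = 0.6500
FA = 45/150 = 0.3000
Φ⁻¹(H) = 0.3853
Φ⁻¹(FA) = -0.5244
c = −½·[z(H) + z(FA)] = −0.5 × (0.3853 + (-0.5244)) = 0.06955

C = 0.07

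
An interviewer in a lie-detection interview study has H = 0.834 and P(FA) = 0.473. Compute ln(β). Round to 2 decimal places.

z(H) = z(0.834) = 0.970
z(FA) = z(0.473) = -0.068
ln β = −½·[z(H)² − z(FA)²] = −0.5 × (0.941 − 0.005) = -0.468

ln β = -0.47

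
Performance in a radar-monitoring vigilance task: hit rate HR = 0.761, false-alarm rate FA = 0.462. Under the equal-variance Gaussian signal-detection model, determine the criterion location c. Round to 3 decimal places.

c = -0.307

z(H) = 0.7095
z(FA) = -0.0954
c = −½·[z(H) + z(FA)] = −0.5 × (0.7095 + (-0.0954)) = -0.30705
c < 0: the operator has a liberal response bias.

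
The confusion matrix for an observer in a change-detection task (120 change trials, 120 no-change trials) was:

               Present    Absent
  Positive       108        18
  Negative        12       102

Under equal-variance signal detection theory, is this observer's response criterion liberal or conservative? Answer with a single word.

z(H) = 1.282, z(FA) = -1.036
c = −½·(z(H) + z(FA)) = -0.123
c < 0 → liberal criterion (biased toward responding “yes”).

liberal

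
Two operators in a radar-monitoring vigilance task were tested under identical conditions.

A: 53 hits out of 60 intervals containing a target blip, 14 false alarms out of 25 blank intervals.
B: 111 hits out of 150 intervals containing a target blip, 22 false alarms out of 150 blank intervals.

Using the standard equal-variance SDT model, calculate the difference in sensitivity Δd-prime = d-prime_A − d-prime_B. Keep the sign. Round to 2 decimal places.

A: z(0.8833) = 1.192, z(0.5600) = 0.151, d' = 1.041
B: z(0.7400) = 0.643, z(0.1467) = -1.051, d' = 1.694
Δd' = d'_A − d'_B = 1.041 − 1.694 = -0.653
B has the higher sensitivity.

Δd-prime = -0.65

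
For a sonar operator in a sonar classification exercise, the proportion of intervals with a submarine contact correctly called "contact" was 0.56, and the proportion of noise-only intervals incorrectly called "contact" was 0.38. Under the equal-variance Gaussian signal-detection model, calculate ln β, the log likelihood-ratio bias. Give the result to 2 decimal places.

ln β = 0.04

Φ⁻¹(H) = Φ⁻¹(0.56) = 0.151
Φ⁻¹(FA) = Φ⁻¹(0.38) = -0.305
ln β = −½·[z(H)² − z(FA)²] = −0.5 × (0.023 − 0.093) = 0.035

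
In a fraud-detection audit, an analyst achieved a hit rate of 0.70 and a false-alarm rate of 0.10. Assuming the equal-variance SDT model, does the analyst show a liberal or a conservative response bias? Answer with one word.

z(H) = 0.524, z(FA) = -1.282
c = −½·(z(H) + z(FA)) = 0.379
c > 0 → conservative criterion (biased toward responding “no”).

conservative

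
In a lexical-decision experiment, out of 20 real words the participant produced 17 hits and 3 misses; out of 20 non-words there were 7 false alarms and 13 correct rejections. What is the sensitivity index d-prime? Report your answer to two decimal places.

d-prime = 1.42

H = 17/20 = 0.8500
FA = 7/20 = 0.3500
Φ⁻¹(H) = 1.036
Φ⁻¹(FA) = -0.385
d' = z(H) − z(FA) = 1.036 − (-0.385) = 1.421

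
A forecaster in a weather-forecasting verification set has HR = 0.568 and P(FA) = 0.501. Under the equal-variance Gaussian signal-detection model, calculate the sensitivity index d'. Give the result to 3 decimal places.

z(H) = z(0.568) = 0.1713
z(FA) = z(0.501) = 0.0025
d' = z(H) − z(FA) = 0.1713 − 0.0025 = 0.1688

d' = 0.169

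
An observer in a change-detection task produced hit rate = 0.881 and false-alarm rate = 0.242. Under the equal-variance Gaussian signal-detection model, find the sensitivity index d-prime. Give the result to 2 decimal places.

d-prime = 1.88

z(H) = z(0.881) = 1.1800
z(FA) = z(0.242) = -0.6999
d' = z(H) − z(FA) = 1.1800 − (-0.6999) = 1.8799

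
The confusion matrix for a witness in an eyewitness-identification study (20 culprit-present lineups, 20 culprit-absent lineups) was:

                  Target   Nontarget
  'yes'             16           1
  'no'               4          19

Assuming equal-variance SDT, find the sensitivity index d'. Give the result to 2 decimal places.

H = 16/20 = 0.8000
FA = 1/20 = 0.0500
Φ⁻¹(0.8000) = 0.8416, Φ⁻¹(0.0500) = -1.6449
d' = z(H) − z(FA) = 0.8416 − (-1.6449) = 2.4865

d' = 2.49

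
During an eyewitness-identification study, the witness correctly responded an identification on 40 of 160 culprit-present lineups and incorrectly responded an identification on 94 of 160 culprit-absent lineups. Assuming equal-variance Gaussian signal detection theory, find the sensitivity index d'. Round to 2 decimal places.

H = 40/160 = 0.2500
FA = 94/160 = 0.5875
Φ⁻¹(0.2500) = -0.6745, Φ⁻¹(0.5875) = 0.2211
d' = z(H) − z(FA) = -0.6745 − 0.2211 = -0.8956

d' = -0.90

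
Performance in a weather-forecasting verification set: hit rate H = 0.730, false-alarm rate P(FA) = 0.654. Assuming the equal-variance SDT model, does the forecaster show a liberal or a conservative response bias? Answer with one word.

liberal

z(H) = 0.613, z(FA) = 0.396
c = −½·(z(H) + z(FA)) = -0.5045
c < 0 → liberal criterion (biased toward responding “yes”).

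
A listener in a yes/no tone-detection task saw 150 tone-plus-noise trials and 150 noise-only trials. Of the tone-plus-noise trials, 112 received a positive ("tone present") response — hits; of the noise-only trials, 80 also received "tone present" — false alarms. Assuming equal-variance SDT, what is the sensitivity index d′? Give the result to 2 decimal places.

H = 112/150 = 0.7467
FA = 80/150 = 0.5333
Φ⁻¹(0.7467) = 0.664, Φ⁻¹(0.5333) = 0.084
d' = z(H) − z(FA) = 0.664 − 0.084 = 0.580

d′ = 0.58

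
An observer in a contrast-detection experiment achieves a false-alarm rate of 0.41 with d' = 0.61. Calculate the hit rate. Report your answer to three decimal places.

z(false-alarm rate) = z(0.41) = -0.2275
z(H) = z(FA) + d' = -0.2275 + 0.61 = 0.3825
hit rate = Φ(0.3825) = 0.6490

hit rate = 0.649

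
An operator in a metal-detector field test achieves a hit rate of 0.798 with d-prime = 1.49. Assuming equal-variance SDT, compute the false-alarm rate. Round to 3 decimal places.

z(hit rate) = z(0.798) = 0.8345
z(FA) = z(H) − d' = 0.8345 − 1.49 = -0.6555
false-alarm rate = Φ(-0.6555) = 0.2561

false-alarm rate = 0.256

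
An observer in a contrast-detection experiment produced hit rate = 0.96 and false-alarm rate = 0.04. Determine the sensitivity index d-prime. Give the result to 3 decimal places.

Φ⁻¹(0.96) = 1.7507, Φ⁻¹(0.04) = -1.7507
d' = z(H) − z(FA) = 1.7507 − (-1.7507) = 3.5014

d-prime = 3.501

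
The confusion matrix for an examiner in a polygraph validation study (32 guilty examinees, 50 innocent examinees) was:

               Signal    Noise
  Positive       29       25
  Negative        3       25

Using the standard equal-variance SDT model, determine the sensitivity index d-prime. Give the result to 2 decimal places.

d-prime = 1.32

H = 29/32 = 0.9062
FA = 25/50 = 0.5000
Φ⁻¹(0.9062) = 1.3177, Φ⁻¹(0.5000) = 0.0000
d' = z(H) − z(FA) = 1.3177 − 0.0000 = 1.3177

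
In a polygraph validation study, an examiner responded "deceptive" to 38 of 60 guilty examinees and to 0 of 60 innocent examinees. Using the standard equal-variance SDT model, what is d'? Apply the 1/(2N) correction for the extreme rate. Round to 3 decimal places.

The false-alarm rate is 0/60 = 0, so apply the 1/(2N) correction: FA → 1/(2·60) = 0.00833.
z(H) = z(0.63333) = 0.3407
z(FA) = z(0.00833) = -2.3941
d' = 0.3407 − (-2.3941) = 2.7348

d' = 2.735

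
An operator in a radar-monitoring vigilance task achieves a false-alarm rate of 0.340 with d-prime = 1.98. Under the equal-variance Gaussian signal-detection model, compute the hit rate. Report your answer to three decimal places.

hit rate = 0.942

z(false-alarm rate) = z(0.340) = -0.4125
z(H) = z(FA) + d' = -0.4125 + 1.98 = 1.5675
hit rate = Φ(1.5675) = 0.9415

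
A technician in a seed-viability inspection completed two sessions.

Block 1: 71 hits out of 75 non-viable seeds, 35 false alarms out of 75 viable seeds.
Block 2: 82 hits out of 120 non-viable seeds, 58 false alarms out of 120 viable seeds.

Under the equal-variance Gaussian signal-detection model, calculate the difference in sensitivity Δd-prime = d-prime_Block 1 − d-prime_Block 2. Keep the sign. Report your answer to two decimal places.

Δd-prime = 1.18

Block 1: z(0.9467) = 1.614, z(0.4667) = -0.084, d' = 1.698
Block 2: z(0.6833) = 0.477, z(0.4833) = -0.042, d' = 0.519
Δd' = d'_Block 1 − d'_Block 2 = 1.698 − 0.519 = 1.179
Block 1 has the higher sensitivity.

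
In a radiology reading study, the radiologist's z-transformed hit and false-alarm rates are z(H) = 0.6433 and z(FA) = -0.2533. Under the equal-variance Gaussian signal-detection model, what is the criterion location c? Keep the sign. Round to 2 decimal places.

c = −½·[z(H) + z(FA)] = −½·(0.6433 + (-0.2533)) = -0.1950
c < 0: the radiologist has a liberal response bias.

c = -0.20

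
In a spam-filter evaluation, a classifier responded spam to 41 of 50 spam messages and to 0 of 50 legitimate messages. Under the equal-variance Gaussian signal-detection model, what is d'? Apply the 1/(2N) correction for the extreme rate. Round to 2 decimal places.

The false-alarm rate is 0/50 = 0, so apply the 1/(2N) correction: FA → 1/(2·50) = 0.01000.
z(H) = z(0.82000) = 0.915
z(FA) = z(0.01000) = -2.326
d' = 0.915 − (-2.326) = 3.241

d' = 3.24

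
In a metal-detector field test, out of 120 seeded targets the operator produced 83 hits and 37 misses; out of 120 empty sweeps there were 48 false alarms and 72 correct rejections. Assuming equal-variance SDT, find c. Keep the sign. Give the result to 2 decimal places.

c = -0.12

H = 83/120 = 0.6917
FA = 48/120 = 0.4000
z(H) = 0.501
z(FA) = -0.253
c = −½·[z(H) + z(FA)] = −0.5 × (0.501 + (-0.253)) = -0.124
c < 0: the operator has a liberal response bias.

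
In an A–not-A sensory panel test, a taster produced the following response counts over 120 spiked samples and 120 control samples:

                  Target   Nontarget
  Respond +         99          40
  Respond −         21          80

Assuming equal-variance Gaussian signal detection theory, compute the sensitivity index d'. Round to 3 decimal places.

H = 99/120 = 0.8250
FA = 40/120 = 0.3333
z(H) = z(0.8250) = 0.9346
z(FA) = z(0.3333) = -0.4308
d' = z(H) − z(FA) = 0.9346 − (-0.4308) = 1.3654

d' = 1.365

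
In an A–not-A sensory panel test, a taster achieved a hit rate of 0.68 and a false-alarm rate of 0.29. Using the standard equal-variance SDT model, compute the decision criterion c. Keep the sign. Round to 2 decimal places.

c = 0.04

Φ⁻¹(H) = 0.4677
Φ⁻¹(FA) = -0.5534
c = −½·[z(H) + z(FA)] = −0.5 × (0.4677 + (-0.5534)) = 0.04285
c > 0: the taster has a conservative response bias.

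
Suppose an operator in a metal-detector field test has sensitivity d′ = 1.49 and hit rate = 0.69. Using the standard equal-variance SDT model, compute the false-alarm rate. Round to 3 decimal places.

z(hit rate) = z(0.69) = 0.4959
z(FA) = z(H) − d' = 0.4959 − 1.49 = -0.9941
false-alarm rate = Φ(-0.9941) = 0.1601

false-alarm rate = 0.160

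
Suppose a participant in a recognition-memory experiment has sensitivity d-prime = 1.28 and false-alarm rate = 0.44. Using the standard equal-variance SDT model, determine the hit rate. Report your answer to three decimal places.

hit rate = 0.871

z(false-alarm rate) = z(0.44) = -0.1510
z(H) = z(FA) + d' = -0.1510 + 1.28 = 1.1290
hit rate = Φ(1.1290) = 0.8706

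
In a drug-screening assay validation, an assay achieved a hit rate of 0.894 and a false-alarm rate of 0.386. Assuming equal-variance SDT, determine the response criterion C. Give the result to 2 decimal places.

C = -0.48

z(0.894) = 1.2481, z(0.386) = -0.2898
c = −½·[z(H) + z(FA)] = −0.5 × (1.2481 + (-0.2898)) = -0.47915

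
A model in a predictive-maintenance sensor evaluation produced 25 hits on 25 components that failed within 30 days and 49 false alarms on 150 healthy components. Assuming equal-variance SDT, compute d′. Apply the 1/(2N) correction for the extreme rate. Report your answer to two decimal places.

d′ = 2.50

The hit rate is 25/25 = 1, so apply the 1/(2N) correction: H → 1 − 1/(2·25) = 0.98000.
z(H) = z(0.98000) = 2.054
z(FA) = z(0.32667) = -0.449
d' = 2.054 − (-0.449) = 2.503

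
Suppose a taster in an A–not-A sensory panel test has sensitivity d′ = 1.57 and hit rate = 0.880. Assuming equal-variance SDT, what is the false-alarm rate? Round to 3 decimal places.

false-alarm rate = 0.346

z(hit rate) = z(0.880) = 1.1750
z(FA) = z(H) − d' = 1.1750 − 1.57 = -0.3950
false-alarm rate = Φ(-0.3950) = 0.3464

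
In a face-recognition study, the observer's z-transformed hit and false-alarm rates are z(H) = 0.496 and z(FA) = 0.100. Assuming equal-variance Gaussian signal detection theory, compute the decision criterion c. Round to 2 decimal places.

c = −½·[z(H) + z(FA)] = −½·(0.496 + 0.100) = -0.298

c = -0.30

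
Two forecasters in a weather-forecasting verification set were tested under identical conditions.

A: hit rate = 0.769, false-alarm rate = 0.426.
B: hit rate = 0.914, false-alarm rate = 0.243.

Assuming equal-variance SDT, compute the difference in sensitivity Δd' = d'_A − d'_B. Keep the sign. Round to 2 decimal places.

A: z(0.769) = 0.736, z(0.426) = -0.187, d' = 0.923
B: z(0.914) = 1.366, z(0.243) = -0.697, d' = 2.063
Δd' = d'_A − d'_B = 0.923 − 2.063 = -1.140
B has the higher sensitivity.

Δd' = -1.14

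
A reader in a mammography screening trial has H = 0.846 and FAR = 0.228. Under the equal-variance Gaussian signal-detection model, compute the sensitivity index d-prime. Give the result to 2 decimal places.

z(H) = z(0.846) = 1.019
z(FA) = z(0.228) = -0.745
d' = z(H) − z(FA) = 1.019 − (-0.745) = 1.764

d-prime = 1.76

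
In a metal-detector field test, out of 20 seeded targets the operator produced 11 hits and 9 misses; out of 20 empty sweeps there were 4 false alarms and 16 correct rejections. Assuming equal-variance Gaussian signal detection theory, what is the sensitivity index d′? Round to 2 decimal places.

d′ = 0.97

H = 11/20 = 0.5500
FA = 4/20 = 0.2000
Φ⁻¹(H) = 0.1257
Φ⁻¹(FA) = -0.8416
d' = z(H) − z(FA) = 0.1257 − (-0.8416) = 0.9673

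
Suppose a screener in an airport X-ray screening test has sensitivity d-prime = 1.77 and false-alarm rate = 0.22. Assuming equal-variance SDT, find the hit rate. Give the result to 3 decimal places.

hit rate = 0.841

z(false-alarm rate) = z(0.22) = -0.7722
z(H) = z(FA) + d' = -0.7722 + 1.77 = 0.9978
hit rate = Φ(0.9978) = 0.8408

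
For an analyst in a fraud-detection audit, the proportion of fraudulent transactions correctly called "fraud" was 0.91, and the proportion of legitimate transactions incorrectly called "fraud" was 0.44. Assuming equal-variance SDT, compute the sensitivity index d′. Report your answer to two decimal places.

z(0.91) = 1.341, z(0.44) = -0.151
d' = z(H) − z(FA) = 1.341 − (-0.151) = 1.492

d′ = 1.49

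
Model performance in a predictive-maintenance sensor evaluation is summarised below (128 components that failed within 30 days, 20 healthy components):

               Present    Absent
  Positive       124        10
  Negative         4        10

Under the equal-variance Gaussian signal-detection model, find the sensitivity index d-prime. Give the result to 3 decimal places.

d-prime = 1.863

H = 124/128 = 0.9688
FA = 10/20 = 0.5000
z(H) = 1.8634
z(FA) = 0.0000
d' = z(H) − z(FA) = 1.8634 − 0.0000 = 1.8634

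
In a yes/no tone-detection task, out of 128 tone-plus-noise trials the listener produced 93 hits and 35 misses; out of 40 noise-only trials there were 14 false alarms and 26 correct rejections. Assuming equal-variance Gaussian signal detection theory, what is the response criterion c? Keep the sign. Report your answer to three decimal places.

H = 93/128 = 0.7266
FA = 14/40 = 0.3500
Φ⁻¹(H) = 0.6026
Φ⁻¹(FA) = -0.3853
c = −½·[z(H) + z(FA)] = −0.5 × (0.6026 + (-0.3853)) = -0.10865

c = -0.109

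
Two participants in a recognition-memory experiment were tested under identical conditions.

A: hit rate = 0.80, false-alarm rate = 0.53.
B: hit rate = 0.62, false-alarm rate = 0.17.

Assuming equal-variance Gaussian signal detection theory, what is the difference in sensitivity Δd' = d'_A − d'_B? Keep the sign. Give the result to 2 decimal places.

A: z(0.80) = 0.842, z(0.53) = 0.075, d' = 0.767
B: z(0.62) = 0.305, z(0.17) = -0.954, d' = 1.259
Δd' = d'_A − d'_B = 0.767 − 1.259 = -0.492
B has the higher sensitivity.

Δd' = -0.49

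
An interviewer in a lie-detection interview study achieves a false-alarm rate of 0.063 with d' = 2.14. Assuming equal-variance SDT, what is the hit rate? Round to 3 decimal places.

hit rate = 0.729

z(false-alarm rate) = z(0.063) = -1.5301
z(H) = z(FA) + d' = -1.5301 + 2.14 = 0.6099
hit rate = Φ(0.6099) = 0.7290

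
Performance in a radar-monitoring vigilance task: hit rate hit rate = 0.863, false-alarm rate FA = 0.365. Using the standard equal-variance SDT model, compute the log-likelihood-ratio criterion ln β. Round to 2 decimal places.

ln β = -0.54

z(0.863) = 1.094, z(0.365) = -0.345
ln β = −½·[z(H)² − z(FA)²] = −0.5 × (1.197 − 0.119) = -0.539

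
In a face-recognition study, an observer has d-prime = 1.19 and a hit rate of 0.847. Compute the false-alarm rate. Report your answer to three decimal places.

z(hit rate) = z(0.847) = 1.0237
z(FA) = z(H) − d' = 1.0237 − 1.19 = -0.1663
false-alarm rate = Φ(-0.1663) = 0.4340

false-alarm rate = 0.434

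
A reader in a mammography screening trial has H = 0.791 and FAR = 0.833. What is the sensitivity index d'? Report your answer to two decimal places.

z(H) = z(0.791) = 0.810
z(FA) = z(0.833) = 0.966
d' = z(H) − z(FA) = 0.810 − 0.966 = -0.156

d' = -0.16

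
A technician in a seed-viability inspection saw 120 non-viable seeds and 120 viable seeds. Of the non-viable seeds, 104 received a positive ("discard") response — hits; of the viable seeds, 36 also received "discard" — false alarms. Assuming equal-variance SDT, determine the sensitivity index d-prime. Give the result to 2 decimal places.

d-prime = 1.64

H = 104/120 = 0.8667
FA = 36/120 = 0.3000
z(H) = z(0.8667) = 1.1109
z(FA) = z(0.3000) = -0.5244
d' = z(H) − z(FA) = 1.1109 − (-0.5244) = 1.6353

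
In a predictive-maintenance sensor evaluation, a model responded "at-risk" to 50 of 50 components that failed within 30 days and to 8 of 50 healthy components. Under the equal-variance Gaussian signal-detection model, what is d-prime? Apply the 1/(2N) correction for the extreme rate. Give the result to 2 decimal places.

d-prime = 3.32

The hit rate is 50/50 = 1, so apply the 1/(2N) correction: H → 1 − 1/(2·50) = 0.99000.
z(H) = z(0.99000) = 2.326
z(FA) = z(0.16000) = -0.994
d' = 2.326 − (-0.994) = 3.320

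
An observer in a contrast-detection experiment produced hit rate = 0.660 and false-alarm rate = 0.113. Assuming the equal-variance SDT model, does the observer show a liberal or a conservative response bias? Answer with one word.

conservative

z(H) = 0.412, z(FA) = -1.211
c = −½·(z(H) + z(FA)) = 0.3995
c > 0 → conservative criterion (biased toward responding “no”).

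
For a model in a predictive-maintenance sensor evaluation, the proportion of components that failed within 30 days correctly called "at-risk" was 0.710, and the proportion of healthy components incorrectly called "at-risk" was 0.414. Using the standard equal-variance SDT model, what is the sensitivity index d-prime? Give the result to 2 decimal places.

z(H) = 0.5534
z(FA) = -0.2173
d' = z(H) − z(FA) = 0.5534 − (-0.2173) = 0.7707

d-prime = 0.77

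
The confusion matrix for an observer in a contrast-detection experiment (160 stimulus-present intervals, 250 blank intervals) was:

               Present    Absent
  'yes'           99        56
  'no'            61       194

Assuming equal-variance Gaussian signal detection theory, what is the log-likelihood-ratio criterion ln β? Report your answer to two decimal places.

H = 99/160 = 0.6188
FA = 56/250 = 0.2240
z(0.6188) = 0.302, z(0.2240) = -0.759
ln β = −½·[z(H)² − z(FA)²] = −0.5 × (0.091 − 0.576) = 0.2425

ln β = 0.24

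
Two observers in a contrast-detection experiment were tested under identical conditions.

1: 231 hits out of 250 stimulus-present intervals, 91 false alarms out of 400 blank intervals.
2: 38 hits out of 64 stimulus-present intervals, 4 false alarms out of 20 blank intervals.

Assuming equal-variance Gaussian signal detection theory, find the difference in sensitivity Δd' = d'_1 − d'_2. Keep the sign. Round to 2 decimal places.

Δd' = 1.10

1: z(0.9240) = 1.433, z(0.2275) = -0.747, d' = 2.180
2: z(0.5938) = 0.237, z(0.2000) = -0.842, d' = 1.079
Δd' = d'_1 − d'_2 = 2.180 − 1.079 = 1.101
1 has the higher sensitivity.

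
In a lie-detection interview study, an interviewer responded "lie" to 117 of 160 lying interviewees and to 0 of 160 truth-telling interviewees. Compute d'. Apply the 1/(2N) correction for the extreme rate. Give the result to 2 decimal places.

The false-alarm rate is 0/160 = 0, so apply the 1/(2N) correction: FA → 1/(2·160) = 0.00313.
z(H) = z(0.73125) = 0.617
z(FA) = z(0.00313) = -2.734
d' = 0.617 − (-2.734) = 3.351

d' = 3.35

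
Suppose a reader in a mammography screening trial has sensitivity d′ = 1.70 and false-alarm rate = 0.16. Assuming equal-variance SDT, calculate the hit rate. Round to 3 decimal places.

z(false-alarm rate) = z(0.16) = -0.9945
z(H) = z(FA) + d' = -0.9945 + 1.70 = 0.7055
hit rate = Φ(0.7055) = 0.7598

hit rate = 0.760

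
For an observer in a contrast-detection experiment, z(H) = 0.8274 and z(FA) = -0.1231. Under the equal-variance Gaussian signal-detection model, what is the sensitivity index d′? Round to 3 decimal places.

d' = z(H) − z(FA) = 0.8274 − (-0.1231) = 0.9505

d′ = 0.951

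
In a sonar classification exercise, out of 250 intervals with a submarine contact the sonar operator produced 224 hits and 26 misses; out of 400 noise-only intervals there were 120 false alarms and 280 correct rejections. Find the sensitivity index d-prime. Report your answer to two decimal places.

H = 224/250 = 0.8960
FA = 120/400 = 0.3000
z(H) = z(0.8960) = 1.2591
z(FA) = z(0.3000) = -0.5244
d' = z(H) − z(FA) = 1.2591 − (-0.5244) = 1.7835

d-prime = 1.78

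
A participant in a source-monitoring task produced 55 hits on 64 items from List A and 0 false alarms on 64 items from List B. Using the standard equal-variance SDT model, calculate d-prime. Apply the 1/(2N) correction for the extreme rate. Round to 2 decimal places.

d-prime = 3.50

The false-alarm rate is 0/64 = 0, so apply the 1/(2N) correction: FA → 1/(2·64) = 0.00781.
z(H) = z(0.85938) = 1.078
z(FA) = z(0.00781) = -2.418
d' = 1.078 − (-2.418) = 3.496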